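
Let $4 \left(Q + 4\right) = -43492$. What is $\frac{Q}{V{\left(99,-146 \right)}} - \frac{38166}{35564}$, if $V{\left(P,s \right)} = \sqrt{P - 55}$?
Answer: $- \frac{19083}{17782} - \frac{10877 \sqrt{11}}{22} \approx -1640.8$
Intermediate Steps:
$Q = -10877$ ($Q = -4 + \frac{1}{4} \left(-43492\right) = -4 - 10873 = -10877$)
$V{\left(P,s \right)} = \sqrt{-55 + P}$
$\frac{Q}{V{\left(99,-146 \right)}} - \frac{38166}{35564} = - \frac{10877}{\sqrt{-55 + 99}} - \frac{38166}{35564} = - \frac{10877}{\sqrt{44}} - \frac{19083}{17782} = - \frac{10877}{2 \sqrt{11}} - \frac{19083}{17782} = - 10877 \frac{\sqrt{11}}{22} - \frac{19083}{17782} = - \frac{10877 \sqrt{11}}{22} - \frac{19083}{17782} = - \frac{19083}{17782} - \frac{10877 \sqrt{11}}{22}$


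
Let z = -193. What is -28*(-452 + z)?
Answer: 18060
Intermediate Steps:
-28*(-452 + z) = -28*(-452 - 193) = -28*(-645) = 18060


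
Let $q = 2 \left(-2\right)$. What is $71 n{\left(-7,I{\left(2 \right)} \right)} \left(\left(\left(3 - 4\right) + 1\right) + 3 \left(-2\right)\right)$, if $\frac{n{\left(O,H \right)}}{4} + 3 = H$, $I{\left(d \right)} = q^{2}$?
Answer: $-22152$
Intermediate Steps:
$q = -4$
$I{\left(d \right)} = 16$ ($I{\left(d \right)} = \left(-4\right)^{2} = 16$)
$n{\left(O,H \right)} = -12 + 4 H$
$71 n{\left(-7,I{\left(2 \right)} \right)} \left(\left(\left(3 - 4\right) + 1\right) + 3 \left(-2\right)\right) = 71 \left(-12 + 4 \cdot 16\right) \left(\left(\left(3 - 4\right) + 1\right) + 3 \left(-2\right)\right) = 71 \left(-12 + 64\right) \left(\left(-1 + 1\right) - 6\right) = 71 \cdot 52 \left(0 - 6\right) = 3692 \left(-6\right) = -22152$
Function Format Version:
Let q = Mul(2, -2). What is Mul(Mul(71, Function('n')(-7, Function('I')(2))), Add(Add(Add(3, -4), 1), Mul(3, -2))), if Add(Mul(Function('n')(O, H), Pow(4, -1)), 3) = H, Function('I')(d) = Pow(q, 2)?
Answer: -22152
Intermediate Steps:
q = -4
Function('I')(d) = 16 (Function('I')(d) = Pow(-4, 2) = 16)
Function('n')(O, H) = Add(-12, Mul(4, H))
Mul(Mul(71, Function('n')(-7, Function('I')(2))), Add(Add(Add(3, -4), 1), Mul(3, -2))) = Mul(Mul(71, Add(-12, Mul(4, 16))), Add(Add(Add(3, -4), 1), Mul(3, -2))) = Mul(Mul(71, Add(-12, 64)), Add(Add(-1, 1), -6)) = Mul(Mul(71, 52), Add(0, -6)) = Mul(3692, -6) = -22152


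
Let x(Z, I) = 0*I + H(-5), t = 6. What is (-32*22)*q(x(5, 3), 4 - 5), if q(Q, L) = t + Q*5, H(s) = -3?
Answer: 6336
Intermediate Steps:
x(Z, I) = -3 (x(Z, I) = 0*I - 3 = 0 - 3 = -3)
q(Q, L) = 6 + 5*Q (q(Q, L) = 6 + Q*5 = 6 + 5*Q)
(-32*22)*q(x(5, 3), 4 - 5) = (-32*22)*(6 + 5*(-3)) = -704*(6 - 15) = -704*(-9) = 6336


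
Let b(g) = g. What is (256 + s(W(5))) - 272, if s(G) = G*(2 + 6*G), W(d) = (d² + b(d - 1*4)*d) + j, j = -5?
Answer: 3784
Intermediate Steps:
W(d) = -5 + d² + d*(-4 + d) (W(d) = (d² + (d - 1*4)*d) - 5 = (d² + (d - 4)*d) - 5 = (d² + (-4 + d)*d) - 5 = (d² + d*(-4 + d)) - 5 = -5 + d² + d*(-4 + d))
(256 + s(W(5))) - 272 = (256 + 2*(-5 + 5² + 5*(-4 + 5))*(1 + 3*(-5 + 5² + 5*(-4 + 5)))) - 272 = (256 + 2*(-5 + 25 + 5*1)*(1 + 3*(-5 + 25 + 5*1))) - 272 = (256 + 2*(-5 + 25 + 5)*(1 + 3*(-5 + 25 + 5))) - 272 = (256 + 2*25*(1 + 3*25)) - 272 = (256 + 2*25*(1 + 75)) - 272 = (256 + 2*25*76) - 272 = (256 + 3800) - 272 = 4056 - 272 = 3784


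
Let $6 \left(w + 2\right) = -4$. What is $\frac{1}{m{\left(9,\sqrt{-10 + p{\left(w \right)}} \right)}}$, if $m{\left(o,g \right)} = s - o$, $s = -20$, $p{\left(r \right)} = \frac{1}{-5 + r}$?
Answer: $- \frac{1}{29} \approx -0.034483$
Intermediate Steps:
$w = - \frac{8}{3}$ ($w = -2 + \frac{1}{6} \left(-4\right) = -2 - \frac{2}{3} = - \frac{8}{3} \approx -2.6667$)
$m{\left(o,g \right)} = -20 - o$
$\frac{1}{m{\left(9,\sqrt{-10 + p{\left(w \right)}} \right)}} = \frac{1}{-20 - 9} = \frac{1}{-29} = - \frac{1}{29}$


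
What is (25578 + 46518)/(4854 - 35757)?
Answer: -24032/10301 ≈ -2.3330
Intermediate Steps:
(25578 + 46518)/(4854 - 35757) = 72096/(-30903) = 72096*(-1/30903) = -24032/10301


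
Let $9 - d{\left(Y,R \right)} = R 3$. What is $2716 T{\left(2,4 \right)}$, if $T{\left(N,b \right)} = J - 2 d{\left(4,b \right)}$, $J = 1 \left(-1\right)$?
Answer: $13580$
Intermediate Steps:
$d{\left(Y,R \right)} = 9 - 3 R$ ($d{\left(Y,R \right)} = 9 - R 3 = 9 - 3 R$)
$J = -1$
$T{\left(N,b \right)} = -19 + 6 b$ ($T{\left(N,b \right)} = -1 - 2 \left(9 - 3 b\right) = -1 + \left(-18 + 6 b\right) = -19 + 6 b$)
$2716 T{\left(2,4 \right)} = 2716 \left(-19 + 6 \cdot 4\right) = 2716 \left(-19 + 24\right) = 2716 \cdot 5 = 13580$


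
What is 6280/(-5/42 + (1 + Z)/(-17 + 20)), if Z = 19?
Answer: 52752/55 ≈ 959.13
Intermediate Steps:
6280/(-5/42 + (1 + Z)/(-17 + 20)) = 6280/(-5/42 + (1 + 19)/(-17 + 20)) = 6280/(-5*1/42 + 20/3) = 6280/(-5/42 + 20*(⅓)) = 6280/(-5/42 + 20/3) = 6280/(275/42) = 6280*(42/275) = 52752/55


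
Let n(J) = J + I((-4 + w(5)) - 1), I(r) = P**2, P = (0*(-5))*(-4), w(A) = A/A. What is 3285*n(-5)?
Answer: -16425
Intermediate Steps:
w(A) = 1
P = 0 (P = 0*(-4) = 0)
I(r) = 0 (I(r) = 0**2 = 0)
n(J) = J (n(J) = J + 0 = J)
3285*n(-5) = 3285*(-5) = -16425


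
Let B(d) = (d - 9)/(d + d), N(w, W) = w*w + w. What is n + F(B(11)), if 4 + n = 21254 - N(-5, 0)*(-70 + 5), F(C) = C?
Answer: 248051/11 ≈ 22550.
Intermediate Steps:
N(w, W) = w + w**2 (N(w, W) = w**2 + w = w + w**2)
B(d) = (-9 + d)/(2*d) (B(d) = (-9 + d)/((2*d)) = (-9 + d)*(1/(2*d)) = (-9 + d)/(2*d))
n = 22550 (n = -4 + (21254 - (-5*(1 - 5))*(-70 + 5)) = -4 + (21254 - (-5*(-4))*(-65)) = -4 + (21254 - 20*(-65)) = -4 + (21254 - 1*(-1300)) = -4 + (21254 + 1300) = -4 + 22554 = 22550)
n + F(B(11)) = 22550 + (1/2)*(-9 + 11)/11 = 22550 + (1/2)*(1/11)*2 = 22550 + 1/11 = 248051/11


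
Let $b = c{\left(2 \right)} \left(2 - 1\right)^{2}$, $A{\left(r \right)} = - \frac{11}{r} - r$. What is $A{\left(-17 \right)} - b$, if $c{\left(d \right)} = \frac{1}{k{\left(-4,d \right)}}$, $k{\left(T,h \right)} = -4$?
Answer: $\frac{1217}{68} \approx 17.897$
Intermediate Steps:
$A{\left(r \right)} = - r - \frac{11}{r}$
$c{\left(d \right)} = - \frac{1}{4}$ ($c{\left(d \right)} = \frac{1}{-4} = - \frac{1}{4}$)
$b = - \frac{1}{4}$ ($b = - \frac{\left(2 - 1\right)^{2}}{4} = - \frac{1^{2}}{4} = \left(- \frac{1}{4}\right) 1 = - \frac{1}{4} \approx -0.25$)
$A{\left(-17 \right)} - b = \left(\left(-1\right) \left(-17\right) - \frac{11}{-17}\right) - - \frac{1}{4} = \left(17 - - \frac{11}{17}\right) + \frac{1}{4} = \left(17 + \frac{11}{17}\right) + \frac{1}{4} = \frac{300}{17} + \frac{1}{4} = \frac{1217}{68}$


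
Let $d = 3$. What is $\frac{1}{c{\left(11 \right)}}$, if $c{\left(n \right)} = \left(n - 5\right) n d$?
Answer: $\frac{1}{198} \approx 0.0050505$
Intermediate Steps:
$c{\left(n \right)} = 3 n \left(-5 + n\right)$ ($c{\left(n \right)} = \left(n - 5\right) n 3 = \left(-5 + n\right) n 3 = n \left(-5 + n\right) 3 = 3 n \left(-5 + n\right)$)
$\frac{1}{c{\left(11 \right)}} = \frac{1}{3 \cdot 11 \left(-5 + 11\right)} = \frac{1}{3 \cdot 11 \cdot 6} = \frac{1}{198}$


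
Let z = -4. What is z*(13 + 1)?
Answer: -56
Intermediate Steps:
z*(13 + 1) = -4*(13 + 1) = -4*14 = -56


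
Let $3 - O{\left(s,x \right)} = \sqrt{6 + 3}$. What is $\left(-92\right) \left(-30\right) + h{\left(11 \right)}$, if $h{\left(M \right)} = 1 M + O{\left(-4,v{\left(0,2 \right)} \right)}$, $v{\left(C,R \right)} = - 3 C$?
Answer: $2771$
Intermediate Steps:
$O{\left(s,x \right)} = 0$ ($O{\left(s,x \right)} = 3 - \sqrt{6 + 3} = 3 - \sqrt{9} = 3 - 3 = 0$)
$h{\left(M \right)} = M$ ($h{\left(M \right)} = 1 M + 0 = M + 0 = M$)
$\left(-92\right) \left(-30\right) + h{\left(11 \right)} = \left(-92\right) \left(-30\right) + 11 = 2760 + 11 = 2771$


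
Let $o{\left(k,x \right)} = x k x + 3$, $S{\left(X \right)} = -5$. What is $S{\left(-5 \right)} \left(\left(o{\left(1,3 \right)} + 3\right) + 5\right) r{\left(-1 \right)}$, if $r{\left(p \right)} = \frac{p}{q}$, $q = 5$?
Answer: $20$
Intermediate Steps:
$o{\left(k,x \right)} = 3 + k x^{2}$ ($o{\left(k,x \right)} = k x x + 3 = k x^{2} + 3 = 3 + k x^{2}$)
$r{\left(p \right)} = \frac{p}{5}$
$S{\left(-5 \right)} \left(\left(o{\left(1,3 \right)} + 3\right) + 5\right) r{\left(-1 \right)} = - 5 \left(\left(\left(3 + 1 \cdot 3^{2}\right) + 3\right) + 5\right) \frac{1}{5} \left(-1\right) = - 5 \left(\left(\left(3 + 1 \cdot 9\right) + 3\right) + 5\right) \left(- \frac{1}{5}\right) = - 5 \left(\left(\left(3 + 9\right) + 3\right) + 5\right) \left(- \frac{1}{5}\right) = - 5 \left(\left(12 + 3\right) + 5\right) \left(- \frac{1}{5}\right) = - 5 \left(15 + 5\right) \left(- \frac{1}{5}\right) = \left(-5\right) 20 \left(- \frac{1}{5}\right) = \left(-100\right) \left(- \frac{1}{5}\right) = 20$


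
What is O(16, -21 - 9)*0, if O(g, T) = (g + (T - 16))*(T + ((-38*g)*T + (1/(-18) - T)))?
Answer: 0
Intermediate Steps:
O(g, T) = (-1/18 - 38*T*g)*(-16 + T + g) (O(g, T) = (g + (-16 + T))*(T + (-38*T*g + (-1/18 - T))) = (-16 + T + g)*(T + (-1/18 - T - 38*T*g)) = (-16 + T + g)*(-1/18 - 38*T*g) = (-1/18 - 38*T*g)*(-16 + T + g))
O(16, -21 - 9)*0 = (8/9 - (-21 - 9)/18 - 1/18*16 - 38*(-21 - 9)*16² - 38*16*(-21 - 9)² + 608*(-21 - 9)*16)*0 = (8/9 - 1/18*(-30) - 8/9 - 38*(-30)*256 - 38*16*(-30)² + 608*(-30)*16)*0 = (8/9 + 5/3 - 8/9 + 291840 - 38*16*900 - 291840)*0 = (8/9 + 5/3 - 8/9 + 291840 - 547200 - 291840)*0 = -1641595/3*0 = 0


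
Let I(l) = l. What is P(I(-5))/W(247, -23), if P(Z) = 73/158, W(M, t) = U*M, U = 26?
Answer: 73/1014676 ≈ 7.1944e-5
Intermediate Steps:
W(M, t) = 26*M
P(Z) = 73/158 (P(Z) = 73*(1/158) = 73/158)
P(I(-5))/W(247, -23) = 73/(158*((26*247))) = (73/158)/6422 = (73/158)*(1/6422) = 73/1014676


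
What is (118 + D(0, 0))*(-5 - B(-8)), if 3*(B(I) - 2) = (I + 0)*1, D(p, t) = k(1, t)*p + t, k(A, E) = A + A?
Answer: -1534/3 ≈ -511.33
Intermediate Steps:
k(A, E) = 2*A
D(p, t) = t + 2*p (D(p, t) = (2*1)*p + t = 2*p + t = t + 2*p)
B(I) = 2 + I/3 (B(I) = 2 + ((I + 0)*1)/3 = 2 + (I*1)/3 = 2 + I/3)
(118 + D(0, 0))*(-5 - B(-8)) = (118 + (0 + 2*0))*(-5 - (2 + (⅓)*(-8))) = (118 + (0 + 0))*(-5 - (2 - 8/3)) = (118 + 0)*(-5 - 1*(-⅔)) = 118*(-5 + ⅔) = 118*(-13/3) = -1534/3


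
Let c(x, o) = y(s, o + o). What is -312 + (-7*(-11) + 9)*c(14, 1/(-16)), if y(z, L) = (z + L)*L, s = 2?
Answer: -10629/32 ≈ -332.16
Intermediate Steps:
y(z, L) = L*(L + z) (y(z, L) = (L + z)*L = L*(L + z))
c(x, o) = 2*o*(2 + 2*o) (c(x, o) = (o + o)*((o + o) + 2) = (2*o)*(2*o + 2) = (2*o)*(2 + 2*o) = 2*o*(2 + 2*o))
-312 + (-7*(-11) + 9)*c(14, 1/(-16)) = -312 + (-7*(-11) + 9)*(4*(1 + 1/(-16))/(-16)) = -312 + (77 + 9)*(4*(-1/16)*(1 - 1/16)) = -312 + 86*(4*(-1/16)*(15/16)) = -312 + 86*(-15/64) = -312 - 645/32 = -10629/32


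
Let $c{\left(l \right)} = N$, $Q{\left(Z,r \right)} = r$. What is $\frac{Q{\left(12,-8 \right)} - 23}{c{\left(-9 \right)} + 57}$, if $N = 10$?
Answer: $- \frac{31}{67} \approx -0.46269$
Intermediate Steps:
$c{\left(l \right)} = 10$
$\frac{Q{\left(12,-8 \right)} - 23}{c{\left(-9 \right)} + 57} = \frac{-8 - 23}{10 + 57} = \frac{1}{67} \left(-31\right) = - \frac{31}{67}$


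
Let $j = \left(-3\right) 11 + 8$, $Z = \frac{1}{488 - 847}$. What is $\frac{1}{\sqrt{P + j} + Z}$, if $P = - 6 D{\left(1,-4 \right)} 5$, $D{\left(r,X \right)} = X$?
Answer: $\frac{359}{12243694} + \frac{128881 \sqrt{95}}{12243694} \approx 0.10263$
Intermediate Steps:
$Z = - \frac{1}{359}$ ($Z = \frac{1}{-359} = - \frac{1}{359} \approx -0.0027855$)
$P = 120$ ($P = \left(-6\right) \left(-4\right) 5 = 24 \cdot 5 = 120$)
$j = -25$ ($j = -33 + 8 = -25$)
$\frac{1}{\sqrt{P + j} + Z} = \frac{1}{\sqrt{120 - 25} - \frac{1}{359}} = \frac{1}{\sqrt{95} - \frac{1}{359}} = \frac{1}{- \frac{1}{359} + \sqrt{95}}$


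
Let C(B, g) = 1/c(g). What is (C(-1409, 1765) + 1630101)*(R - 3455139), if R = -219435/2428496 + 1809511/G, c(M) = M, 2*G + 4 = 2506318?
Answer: -15126465404882741271620667251/2685700567352040 ≈ -5.6322e+12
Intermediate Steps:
G = 1253157 (G = -2 + (½)*2506318 = -2 + 1253159 = 1253157)
R = 4119403719161/3043286761872 (R = -219435/2428496 + 1809511/1253157 = 4119403719161/3043286761872 ≈ 1.3536)
C(B, g) = 1/g
(C(-1409, 1765) + 1630101)*(R - 3455139) = (1/1765 + 1630101)*(4119403719161/3043286761872 - 3455139) = (1/1765 + 1630101)*(-10514974659723941047/3043286761872) = (2877128266/1765)*(-10514974659723941047/3043286761872) = -15126465404882741271620667251/2685700567352040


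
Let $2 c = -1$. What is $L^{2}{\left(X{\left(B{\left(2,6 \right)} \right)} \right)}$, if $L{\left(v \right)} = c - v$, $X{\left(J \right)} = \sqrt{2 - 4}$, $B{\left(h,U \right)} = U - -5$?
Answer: $- \frac{7}{4} + i \sqrt{2} \approx -1.75 + 1.4142 i$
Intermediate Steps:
$c = - \frac{1}{2}$ ($c = \frac{1}{2} \left(-1\right) = - \frac{1}{2} \approx -0.5$)
$B{\left(h,U \right)} = 5 + U$ ($B{\left(h,U \right)} = U + 5 = 5 + U$)
$X{\left(J \right)} = i \sqrt{2}$ ($X{\left(J \right)} = \sqrt{-2} = i \sqrt{2}$)
$L{\left(v \right)} = - \frac{1}{2} - v$
$L^{2}{\left(X{\left(B{\left(2,6 \right)} \right)} \right)} = \left(- \frac{1}{2} - i \sqrt{2}\right)^{2}$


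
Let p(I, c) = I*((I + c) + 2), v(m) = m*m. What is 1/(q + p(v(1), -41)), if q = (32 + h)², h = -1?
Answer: 1/923 ≈ 0.0010834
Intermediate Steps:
v(m) = m²
q = 961 (q = (32 - 1)² = 31² = 961)
p(I, c) = I*(2 + I + c)
1/(q + p(v(1), -41)) = 1/(961 + 1²*(2 + 1² - 41)) = 1/(961 + 1*(2 + 1 - 41)) = 1/(961 + 1*(-38)) = 1/(961 - 38) = 1/923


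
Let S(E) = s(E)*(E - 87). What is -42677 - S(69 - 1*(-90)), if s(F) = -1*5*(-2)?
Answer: -43397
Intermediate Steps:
s(F) = 10 (s(F) = -5*(-2) = 10)
S(E) = -870 + 10*E (S(E) = 10*(E - 87) = 10*(-87 + E) = -870 + 10*E)
-42677 - S(69 - 1*(-90)) = -42677 - (-870 + 10*(69 - 1*(-90))) = -42677 - (-870 + 10*(69 + 90)) = -42677 - (-870 + 10*159) = -42677 - (-870 + 1590) = -42677 - 1*720 = -42677 - 720 = -43397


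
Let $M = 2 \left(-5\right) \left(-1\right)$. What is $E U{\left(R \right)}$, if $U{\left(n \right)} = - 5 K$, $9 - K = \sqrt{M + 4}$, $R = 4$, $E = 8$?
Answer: $-360 + 40 \sqrt{14} \approx -210.33$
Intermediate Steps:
$M = 10$ ($M = \left(-10\right) \left(-1\right) = 10$)
$K = 9 - \sqrt{14}$ ($K = 9 - \sqrt{10 + 4} = 9 - \sqrt{14} \approx 5.2583$)
$U{\left(n \right)} = -45 + 5 \sqrt{14}$ ($U{\left(n \right)} = - 5 \left(9 - \sqrt{14}\right) = -45 + 5 \sqrt{14}$)
$E U{\left(R \right)} = 8 \left(-45 + 5 \sqrt{14}\right) = -360 + 40 \sqrt{14}$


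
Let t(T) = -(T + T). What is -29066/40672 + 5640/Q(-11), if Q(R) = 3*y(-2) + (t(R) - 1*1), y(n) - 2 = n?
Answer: 38129949/142352 ≈ 267.86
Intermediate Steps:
y(n) = 2 + n
t(T) = -2*T
Q(R) = -1 - 2*R (Q(R) = 3*(2 - 2) + (-2*R - 1*1) = 3*0 + (-2*R - 1) = 0 + (-1 - 2*R) = -1 - 2*R)
-29066/40672 + 5640/Q(-11) = -29066/40672 + 5640/(-1 - 2*(-11)) = -29066*1/40672 + 5640/(-1 + 22) = -14533/20336 + 5640/21 = -14533/20336 + 5640*(1/21) = -14533/20336 + 1880/7 = 38129949/142352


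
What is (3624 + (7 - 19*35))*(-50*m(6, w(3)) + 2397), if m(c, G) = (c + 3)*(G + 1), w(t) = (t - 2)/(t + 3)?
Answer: 5552352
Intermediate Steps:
w(t) = (-2 + t)/(3 + t)
m(c, G) = (1 + G)*(3 + c) (m(c, G) = (3 + c)*(1 + G) = (1 + G)*(3 + c))
(3624 + (7 - 19*35))*(-50*m(6, w(3)) + 2397) = (3624 + (7 - 19*35))*(-50*(3 + 6 + 3*((-2 + 3)/(3 + 3)) + ((-2 + 3)/(3 + 3))*6) + 2397) = (3624 + (7 - 665))*(-50*(3 + 6 + 3*(1/6) + (1/6)*6) + 2397) = (3624 - 658)*(-50*(3 + 6 + 3*((⅙)*1) + ((⅙)*1)*6) + 2397) = 2966*(-50*(3 + 6 + 3*(⅙) + (⅙)*6) + 2397) = 2966*(-50*(3 + 6 + ½ + 1) + 2397) = 2966*(-50*21/2 + 2397) = 2966*(-525 + 2397) = 2966*1872 = 5552352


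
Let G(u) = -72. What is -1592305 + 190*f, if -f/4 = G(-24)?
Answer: -1537585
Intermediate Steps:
f = 288 (f = -4*(-72) = 288)
-1592305 + 190*f = -1592305 + 190*288 = -1592305 + 54720 = -1537585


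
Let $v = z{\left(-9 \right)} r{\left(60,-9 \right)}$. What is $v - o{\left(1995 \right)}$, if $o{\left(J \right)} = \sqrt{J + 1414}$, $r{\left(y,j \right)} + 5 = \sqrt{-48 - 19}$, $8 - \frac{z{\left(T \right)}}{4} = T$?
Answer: $-340 - \sqrt{3409} + 68 i \sqrt{67} \approx -398.39 + 556.6 i$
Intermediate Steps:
$z{\left(T \right)} = 32 - 4 T$
$r{\left(y,j \right)} = -5 + i \sqrt{67}$ ($r{\left(y,j \right)} = -5 + \sqrt{-48 - 19} = -5 + \sqrt{-67} = -5 + i \sqrt{67}$)
$o{\left(J \right)} = \sqrt{1414 + J}$
$v = -340 + 68 i \sqrt{67}$ ($v = \left(32 - -36\right) \left(-5 + i \sqrt{67}\right) = \left(32 + 36\right) \left(-5 + i \sqrt{67}\right) = 68 \left(-5 + i \sqrt{67}\right) = -340 + 68 i \sqrt{67} \approx -340.0 + 556.6 i$)
$v - o{\left(1995 \right)} = \left(-340 + 68 i \sqrt{67}\right) - \sqrt{1414 + 1995} = \left(-340 + 68 i \sqrt{67}\right) - \sqrt{3409} = -340 - \sqrt{3409} + 68 i \sqrt{67}$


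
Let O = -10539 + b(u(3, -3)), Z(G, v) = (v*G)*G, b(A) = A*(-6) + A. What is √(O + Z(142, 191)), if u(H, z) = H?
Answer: √3840770 ≈ 1959.8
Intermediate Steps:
b(A) = -5*A (b(A) = -6*A + A = -5*A)
Z(G, v) = v*G² (Z(G, v) = (G*v)*G = v*G²)
O = -10554 (O = -10539 - 5*3 = -10539 - 15 = -10554)
√(O + Z(142, 191)) = √(-10554 + 191*142²) = √(-10554 + 191*20164) = √(-10554 + 3851324) = √3840770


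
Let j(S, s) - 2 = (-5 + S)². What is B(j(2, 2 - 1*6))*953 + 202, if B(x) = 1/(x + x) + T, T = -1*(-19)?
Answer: 403751/22 ≈ 18352.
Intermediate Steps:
j(S, s) = 2 + (-5 + S)²
T = 19
B(x) = 19 + 1/(2*x) (B(x) = 1/(x + x) + 19 = 1/(2*x) + 19 = 19 + 1/(2*x))
B(j(2, 2 - 1*6))*953 + 202 = (19 + 1/(2*(2 + (-5 + 2)²)))*953 + 202 = (19 + 1/(2*(2 + (-3)²)))*953 + 202 = (19 + 1/(2*(2 + 9)))*953 + 202 = (19 + (½)/11)*953 + 202 = (19 + (½)*(1/11))*953 + 202 = (19 + 1/22)*953 + 202 = (419/22)*953 + 202 = 399307/22 + 202 = 403751/22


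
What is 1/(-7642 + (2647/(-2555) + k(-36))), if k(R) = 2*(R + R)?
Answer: -2555/19895877 ≈ -0.00012842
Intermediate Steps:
k(R) = 4*R (k(R) = 2*(2*R) = 4*R)
1/(-7642 + (2647/(-2555) + k(-36))) = 1/(-7642 + (2647/(-2555) + 4*(-36))) = 1/(-7642 + (2647*(-1/2555) - 144)) = 1/(-7642 + (-2647/2555 - 144)) = 1/(-7642 - 370567/2555) = 1/(-19895877/2555) = -2555/19895877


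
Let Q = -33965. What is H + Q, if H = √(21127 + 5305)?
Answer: -33965 + 8*√413 ≈ -33802.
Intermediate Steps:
H = 8*√413 (H = √26432 = 8*√413 ≈ 162.58)
H + Q = 8*√413 - 33965 = -33965 + 8*√413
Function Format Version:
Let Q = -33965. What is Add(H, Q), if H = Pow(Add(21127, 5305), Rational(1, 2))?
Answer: Add(-33965, Mul(8, Pow(413, Rational(1, 2)))) ≈ -33802.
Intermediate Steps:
H = Mul(8, Pow(413, Rational(1, 2))) (H = Pow(26432, Rational(1, 2)) = Mul(8, Pow(413, Rational(1, 2))) ≈ 162.58)
Add(H, Q) = Add(Mul(8, Pow(413, Rational(1, 2))), -33965) = Add(-33965, Mul(8, Pow(413, Rational(1, 2))))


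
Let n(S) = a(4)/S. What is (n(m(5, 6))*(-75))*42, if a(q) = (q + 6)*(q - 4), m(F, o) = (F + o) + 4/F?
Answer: 0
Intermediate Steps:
m(F, o) = F + o + 4/F
a(q) = (-4 + q)*(6 + q) (a(q) = (6 + q)*(-4 + q) = (-4 + q)*(6 + q))
n(S) = 0 (n(S) = (-24 + 4² + 2*4)/S = (-24 + 16 + 8)/S = 0/S = 0)
(n(m(5, 6))*(-75))*42 = (0*(-75))*42 = 0*42 = 0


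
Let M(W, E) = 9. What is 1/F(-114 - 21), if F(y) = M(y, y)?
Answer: ⅑ ≈ 0.11111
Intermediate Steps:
F(y) = 9
1/F(-114 - 21) = 1/9 = ⅑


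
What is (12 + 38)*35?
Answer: 1750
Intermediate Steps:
(12 + 38)*35 = 50*35 = 1750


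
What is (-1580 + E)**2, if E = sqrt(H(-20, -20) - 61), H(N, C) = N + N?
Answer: (1580 - I*sqrt(101))**2 ≈ 2.4963e+6 - 3.176e+4*I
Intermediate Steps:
H(N, C) = 2*N
E = I*sqrt(101) (E = sqrt(2*(-20) - 61) = sqrt(-40 - 61) = sqrt(-101) = I*sqrt(101) ≈ 10.05*I)
(-1580 + E)**2 = (-1580 + I*sqrt(101))**2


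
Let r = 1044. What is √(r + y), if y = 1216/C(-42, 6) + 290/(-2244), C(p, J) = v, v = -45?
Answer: √32002359070/5610 ≈ 31.888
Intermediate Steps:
C(p, J) = -45
y = -456959/16830 (y = 1216/(-45) + 290/(-2244) = 1216*(-1/45) + 290*(-1/2244) = -1216/45 - 145/1122 = -456959/16830 ≈ -27.151)
√(r + y) = √(1044 - 456959/16830) = √(17113561/16830) = √32002359070/5610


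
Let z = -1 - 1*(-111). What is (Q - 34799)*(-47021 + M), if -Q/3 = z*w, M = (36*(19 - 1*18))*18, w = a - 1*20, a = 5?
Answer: 1384187677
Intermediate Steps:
w = -15 (w = 5 - 1*20 = 5 - 20 = -15)
z = 110 (z = -1 + 111 = 110)
M = 648 (M = (36*(19 - 18))*18 = (36*1)*18 = 36*18 = 648)
Q = 4950 (Q = -330*(-15) = -3*(-1650) = 4950)
(Q - 34799)*(-47021 + M) = (4950 - 34799)*(-47021 + 648) = -29849*(-46373) = 1384187677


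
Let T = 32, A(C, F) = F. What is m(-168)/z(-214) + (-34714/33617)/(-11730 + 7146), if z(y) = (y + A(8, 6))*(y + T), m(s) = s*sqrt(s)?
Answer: 17357/77050164 - 3*I*sqrt(42)/338 ≈ 0.00022527 - 0.057521*I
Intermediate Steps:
m(s) = s**(3/2)
z(y) = (6 + y)*(32 + y) (z(y) = (y + 6)*(y + 32) = (6 + y)*(32 + y))
m(-168)/z(-214) + (-34714/33617)/(-11730 + 7146) = (-168)**(3/2)/(192 + (-214)**2 + 38*(-214)) + (-34714/33617)/(-11730 + 7146) = (-336*I*sqrt(42))/(192 + 45796 - 8132) - 34714*1/33617/(-4584) = -336*I*sqrt(42)/37856 - 34714/33617*(-1/4584) = -336*I*sqrt(42)*(1/37856) + 17357/77050164 = -3*I*sqrt(42)/338 + 17357/77050164 = 17357/77050164 - 3*I*sqrt(42)/338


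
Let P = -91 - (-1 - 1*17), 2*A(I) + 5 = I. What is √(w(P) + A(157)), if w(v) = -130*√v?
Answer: √(76 - 130*I*√73) ≈ 24.386 - 22.774*I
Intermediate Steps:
A(I) = -5/2 + I/2
P = -73 (P = -91 - (-1 - 17) = -91 - 1*(-18) = -91 + 18 = -73)
√(w(P) + A(157)) = √(-130*I*√73 + (-5/2 + (½)*157)) = √(-130*I*√73 + (-5/2 + 157/2)) = √(-130*I*√73 + 76) = √(76 - 130*I*√73)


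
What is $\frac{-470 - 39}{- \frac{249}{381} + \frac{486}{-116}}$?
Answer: $\frac{3749294}{35675} \approx 105.1$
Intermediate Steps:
$\frac{-470 - 39}{- \frac{249}{381} + \frac{486}{-116}} = - \frac{509}{\left(-249\right) \frac{1}{381} + 486 \left(- \frac{1}{116}\right)} = - \frac{509}{- \frac{83}{127} - \frac{243}{58}} = - \frac{509}{- \frac{35675}{7366}} = \left(-509\right) \left(- \frac{7366}{35675}\right) = \frac{3749294}{35675}$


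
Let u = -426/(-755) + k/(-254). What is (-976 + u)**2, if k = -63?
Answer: 34973395012086001/36775732900 ≈ 9.5099e+5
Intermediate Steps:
u = 155769/191770 (u = -426/(-755) - 63/(-254) = -426*(-1/755) - 63*(-1/254) = 426/755 + 63/254 = 155769/191770 ≈ 0.81227)
(-976 + u)**2 = (-976 + 155769/191770)**2 = (-187011751/191770)**2 = 34973395012086001/36775732900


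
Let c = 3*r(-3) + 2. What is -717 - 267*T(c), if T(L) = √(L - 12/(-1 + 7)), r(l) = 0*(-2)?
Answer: -717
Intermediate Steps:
r(l) = 0
c = 2 (c = 3*0 + 2 = 0 + 2 = 2)
T(L) = √(-2 + L) (T(L) = √(L - 12/6) = √(L - 12*⅙) = √(L - 2) = √(-2 + L))
-717 - 267*T(c) = -717 - 267*√(-2 + 2) = -717 - 267*√0 = -717 - 267*0 = -717 + 0 = -717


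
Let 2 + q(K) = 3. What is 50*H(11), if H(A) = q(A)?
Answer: 50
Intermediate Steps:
q(K) = 1 (q(K) = -2 + 3 = 1)
H(A) = 1
50*H(11) = 50*1 = 50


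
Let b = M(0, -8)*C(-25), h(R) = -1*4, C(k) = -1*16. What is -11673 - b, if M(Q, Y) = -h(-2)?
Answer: -11609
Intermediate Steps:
C(k) = -16
h(R) = -4
M(Q, Y) = 4 (M(Q, Y) = -1*(-4) = 4)
b = -64 (b = 4*(-16) = -64)
-11673 - b = -11673 - 1*(-64) = -11673 + 64 = -11609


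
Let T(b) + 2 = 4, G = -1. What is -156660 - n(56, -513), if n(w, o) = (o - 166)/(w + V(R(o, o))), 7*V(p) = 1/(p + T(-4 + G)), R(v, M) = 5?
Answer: -429998429/2745 ≈ -1.5665e+5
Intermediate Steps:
T(b) = 2 (T(b) = -2 + 4 = 2)
V(p) = 1/(7*(2 + p)) (V(p) = 1/(7*(p + 2)) = 1/(7*(2 + p)))
n(w, o) = (-166 + o)/(1/49 + w) (n(w, o) = (o - 166)/(w + 1/(7*(2 + 5))) = (-166 + o)/(w + (1/7)/7) = (-166 + o)/(w + (1/7)*(1/7)) = (-166 + o)/(w + 1/49) = (-166 + o)/(1/49 + w))
-156660 - n(56, -513) = -156660 - 49*(-166 - 513)/(1 + 49*56) = -156660 - 49*(-679)/(1 + 2744) = -156660 - 49*(-679)/2745 = -156660 - 1*(-33271/2745) = -156660 + 33271/2745 = -429998429/2745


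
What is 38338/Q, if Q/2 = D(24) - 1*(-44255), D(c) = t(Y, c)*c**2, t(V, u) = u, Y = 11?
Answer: 19169/58079 ≈ 0.33005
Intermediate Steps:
D(c) = c**3 (D(c) = c*c**2 = c**3)
Q = 116158 (Q = 2*(24**3 - 1*(-44255)) = 2*(13824 + 44255) = 2*58079 = 116158)
38338/Q = 38338/116158 = 38338*(1/116158) = 19169/58079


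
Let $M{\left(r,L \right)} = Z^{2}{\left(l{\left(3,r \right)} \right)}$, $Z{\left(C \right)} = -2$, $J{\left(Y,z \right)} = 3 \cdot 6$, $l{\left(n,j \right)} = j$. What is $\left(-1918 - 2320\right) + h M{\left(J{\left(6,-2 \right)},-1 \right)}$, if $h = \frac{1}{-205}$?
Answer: $- \frac{868794}{205} \approx -4238.0$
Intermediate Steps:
$h = - \frac{1}{205} \approx -0.0048781$
$J{\left(Y,z \right)} = 18$
$M{\left(r,L \right)} = 4$ ($M{\left(r,L \right)} = \left(-2\right)^{2} = 4$)
$\left(-1918 - 2320\right) + h M{\left(J{\left(6,-2 \right)},-1 \right)} = \left(-1918 - 2320\right) - \frac{4}{205} = -4238 - \frac{4}{205} = - \frac{868794}{205}$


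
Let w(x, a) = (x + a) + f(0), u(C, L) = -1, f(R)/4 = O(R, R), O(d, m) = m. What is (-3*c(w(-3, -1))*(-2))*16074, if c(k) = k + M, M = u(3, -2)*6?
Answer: -964440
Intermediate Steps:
f(R) = 4*R
w(x, a) = a + x (w(x, a) = (x + a) + 4*0 = (a + x) + 0 = a + x)
M = -6 (M = -1*6 = -6)
c(k) = -6 + k (c(k) = k - 6 = -6 + k)
(-3*c(w(-3, -1))*(-2))*16074 = (-3*(-6 + (-1 - 3))*(-2))*16074 = (-3*(-6 - 4)*(-2))*16074 = (-3*(-10)*(-2))*16074 = (30*(-2))*16074 = -60*16074 = -964440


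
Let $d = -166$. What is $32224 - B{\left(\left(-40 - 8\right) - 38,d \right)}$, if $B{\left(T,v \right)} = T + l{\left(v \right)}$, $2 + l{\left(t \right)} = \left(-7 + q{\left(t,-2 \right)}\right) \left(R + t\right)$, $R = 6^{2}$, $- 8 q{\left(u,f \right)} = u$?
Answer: $\frac{68199}{2} \approx 34100.0$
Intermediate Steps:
$q{\left(u,f \right)} = - \frac{u}{8}$
$R = 36$
$l{\left(t \right)} = -2 + \left(-7 - \frac{t}{8}\right) \left(36 + t\right)$
$B{\left(T,v \right)} = -254 + T - \frac{23 v}{2} - \frac{v^{2}}{8}$ ($B{\left(T,v \right)} = T - \left(254 + \frac{v^{2}}{8} + \frac{23 v}{2}\right) = -254 + T - \frac{23 v}{2} - \frac{v^{2}}{8}$)
$32224 - B{\left(\left(-40 - 8\right) - 38,d \right)} = 32224 - \left(-254 - 86 - -1909 - \frac{\left(-166\right)^{2}}{8}\right) = 32224 - \left(-254 - 86 + 1909 - \frac{6889}{2}\right) = 32224 - - \frac{3751}{2} = 32224 + \frac{3751}{2} = \frac{68199}{2}$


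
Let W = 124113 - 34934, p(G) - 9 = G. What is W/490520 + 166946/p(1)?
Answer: 8189124371/490520 ≈ 16695.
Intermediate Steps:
p(G) = 9 + G
W = 89179
W/490520 + 166946/p(1) = 89179/490520 + 166946/(9 + 1) = 89179*(1/490520) + 166946/10 = 89179/490520 + 166946*(⅒) = 89179/490520 + 83473/5 = 8189124371/490520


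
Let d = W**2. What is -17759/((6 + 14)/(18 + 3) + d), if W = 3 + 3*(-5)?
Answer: -372939/3044 ≈ -122.52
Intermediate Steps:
W = -12 (W = 3 - 15 = -12)
d = 144 (d = (-12)**2 = 144)
-17759/((6 + 14)/(18 + 3) + d) = -17759/((6 + 14)/(18 + 3) + 144) = -17759/(20/21 + 144) = -17759/(3044/21) = (21/3044)*(-17759) = -372939/3044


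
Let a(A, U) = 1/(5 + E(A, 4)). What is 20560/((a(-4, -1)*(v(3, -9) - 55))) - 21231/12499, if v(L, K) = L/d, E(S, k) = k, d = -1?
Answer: -39897351/12499 ≈ -3192.0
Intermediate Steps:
v(L, K) = -L (v(L, K) = L/(-1) = L*(-1) = -L)
a(A, U) = ⅑ (a(A, U) = 1/(5 + 4) = 1/9 = ⅑)
20560/((a(-4, -1)*(v(3, -9) - 55))) - 21231/12499 = 20560/(((-1*3 - 55)/9)) - 21231/12499 = 20560/(((-3 - 55)/9)) - 21231*1/12499 = 20560/(((⅑)*(-58))) - 21231/12499 = 20560/(-58/9) - 21231/12499 = 20560*(-9/58) - 21231/12499 = -92520/29 - 21231/12499 = -39897351/12499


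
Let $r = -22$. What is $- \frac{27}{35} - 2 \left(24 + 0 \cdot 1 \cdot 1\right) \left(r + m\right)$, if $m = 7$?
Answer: $\frac{25173}{35} \approx 719.23$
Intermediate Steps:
$- \frac{27}{35} - 2 \left(24 + 0 \cdot 1 \cdot 1\right) \left(r + m\right) = - \frac{27}{35} - 2 \left(24 + 0 \cdot 1 \cdot 1\right) \left(-22 + 7\right) = \left(-27\right) \frac{1}{35} - 2 \left(24 + 0 \cdot 1\right) \left(-15\right) = - \frac{27}{35} - 2 \left(24 + 0\right) \left(-15\right) = - \frac{27}{35} - 2 \cdot 24 \left(-15\right) = - \frac{27}{35} - -720 = - \frac{27}{35} + 720 = \frac{25173}{35}$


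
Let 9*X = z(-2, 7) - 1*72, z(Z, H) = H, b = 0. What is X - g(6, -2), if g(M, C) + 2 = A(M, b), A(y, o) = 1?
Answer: -56/9 ≈ -6.2222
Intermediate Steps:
g(M, C) = -1 (g(M, C) = -2 + 1 = -1)
X = -65/9 (X = (7 - 1*72)/9 = (7 - 72)/9 = (1/9)*(-65) = -65/9 ≈ -7.2222)
X - g(6, -2) = -65/9 - 1*(-1) = -65/9 + 1 = -56/9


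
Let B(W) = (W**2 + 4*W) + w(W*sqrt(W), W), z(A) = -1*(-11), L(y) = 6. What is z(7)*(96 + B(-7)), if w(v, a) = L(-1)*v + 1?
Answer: 1298 - 462*I*sqrt(7) ≈ 1298.0 - 1222.3*I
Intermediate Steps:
z(A) = 11
w(v, a) = 1 + 6*v (w(v, a) = 6*v + 1 = 1 + 6*v)
B(W) = 1 + W**2 + 4*W + 6*W**(3/2) (B(W) = (W**2 + 4*W) + (1 + 6*(W*sqrt(W))) = (W**2 + 4*W) + (1 + 6*W**(3/2)) = 1 + W**2 + 4*W + 6*W**(3/2))
z(7)*(96 + B(-7)) = 11*(96 + (1 + (-7)**2 + 4*(-7) + 6*(-7)**(3/2))) = 11*(96 + (1 + 49 - 28 + 6*(-7*I*sqrt(7)))) = 11*(96 + (1 + 49 - 28 - 42*I*sqrt(7))) = 11*(96 + (22 - 42*I*sqrt(7))) = 11*(118 - 42*I*sqrt(7)) = 1298 - 462*I*sqrt(7)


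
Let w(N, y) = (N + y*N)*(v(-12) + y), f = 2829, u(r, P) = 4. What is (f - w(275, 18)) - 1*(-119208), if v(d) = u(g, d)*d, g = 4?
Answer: 278787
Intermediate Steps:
v(d) = 4*d
w(N, y) = (-48 + y)*(N + N*y) (w(N, y) = (N + y*N)*(4*(-12) + y) = (N + N*y)*(-48 + y) = (-48 + y)*(N + N*y))
(f - w(275, 18)) - 1*(-119208) = (2829 - 275*(-48 + 18² - 47*18)) - 1*(-119208) = (2829 - 275*(-48 + 324 - 846)) + 119208 = (2829 - 275*(-570)) + 119208 = (2829 - 1*(-156750)) + 119208 = (2829 + 156750) + 119208 = 159579 + 119208 = 278787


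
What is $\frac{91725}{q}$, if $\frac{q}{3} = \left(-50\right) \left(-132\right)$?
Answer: $\frac{1223}{264} \approx 4.6326$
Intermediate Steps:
$q = 19800$ ($q = 3 \left(\left(-50\right) \left(-132\right)\right) = 3 \cdot 6600 = 19800$)
$\frac{91725}{q} = \frac{91725}{19800} = 91725 \cdot \frac{1}{19800} = \frac{1223}{264}$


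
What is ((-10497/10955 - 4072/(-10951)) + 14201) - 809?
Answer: 1606543857473/119968205 ≈ 13391.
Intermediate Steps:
((-10497/10955 - 4072/(-10951)) + 14201) - 809 = ((-10497*1/10955 - 4072*(-1/10951)) + 14201) - 809 = ((-10497/10955 + 4072/10951) + 14201) - 809 = (-70343887/119968205 + 14201) - 809 = 1703598135318/119968205 - 809 = 1606543857473/119968205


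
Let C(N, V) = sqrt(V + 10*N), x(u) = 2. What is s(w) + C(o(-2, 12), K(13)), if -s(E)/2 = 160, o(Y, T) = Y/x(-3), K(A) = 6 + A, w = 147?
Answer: -317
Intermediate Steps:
o(Y, T) = Y/2
s(E) = -320 (s(E) = -2*160 = -320)
s(w) + C(o(-2, 12), K(13)) = -320 + sqrt((6 + 13) + 10*((1/2)*(-2))) = -320 + sqrt(19 + 10*(-1)) = -320 + sqrt(19 - 10) = -320 + sqrt(9) = -320 + 3 = -317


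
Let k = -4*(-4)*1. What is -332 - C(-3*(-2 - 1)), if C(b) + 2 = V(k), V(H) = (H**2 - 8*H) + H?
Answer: -474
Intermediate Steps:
k = 16 (k = 16*1 = 16)
V(H) = H**2 - 7*H
C(b) = 142 (C(b) = -2 + 16*(-7 + 16) = -2 + 16*9 = -2 + 144 = 142)
-332 - C(-3*(-2 - 1)) = -332 - 1*142 = -332 - 142 = -474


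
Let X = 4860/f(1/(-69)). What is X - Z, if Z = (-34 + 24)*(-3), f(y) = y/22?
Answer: -7377510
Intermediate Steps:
f(y) = y/22
X = -7377480 (X = 4860/(((1/22)/(-69))) = 4860/(((1/22)*(-1/69))) = 4860/(-1/1518) = 4860*(-1518) = -7377480)
Z = 30 (Z = -10*(-3) = 30)
X - Z = -7377480 - 1*30 = -7377480 - 30 = -7377510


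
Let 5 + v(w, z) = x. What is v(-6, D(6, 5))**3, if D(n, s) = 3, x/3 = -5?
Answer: -8000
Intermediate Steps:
x = -15 (x = 3*(-5) = -15)
v(w, z) = -20 (v(w, z) = -5 - 15 = -20)
v(-6, D(6, 5))**3 = (-20)**3 = -8000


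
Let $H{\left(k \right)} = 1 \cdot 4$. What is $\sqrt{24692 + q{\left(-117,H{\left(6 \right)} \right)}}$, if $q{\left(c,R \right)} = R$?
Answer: $42 \sqrt{14} \approx 157.15$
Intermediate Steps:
$H{\left(k \right)} = 4$
$\sqrt{24692 + q{\left(-117,H{\left(6 \right)} \right)}} = \sqrt{24692 + 4} = \sqrt{24696} = 42 \sqrt{14}$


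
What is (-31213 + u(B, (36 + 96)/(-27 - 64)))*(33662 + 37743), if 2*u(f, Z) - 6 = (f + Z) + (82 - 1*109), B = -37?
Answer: -203010698640/91 ≈ -2.2309e+9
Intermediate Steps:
u(f, Z) = -21/2 + Z/2 + f/2 (u(f, Z) = 3 + ((f + Z) + (82 - 1*109))/2 = 3 + ((Z + f) + (82 - 109))/2 = 3 + ((Z + f) - 27)/2 = 3 + (-27 + Z + f)/2 = 3 + (-27/2 + Z/2 + f/2) = -21/2 + Z/2 + f/2)
(-31213 + u(B, (36 + 96)/(-27 - 64)))*(33662 + 37743) = (-31213 + (-21/2 + ((36 + 96)/(-27 - 64))/2 + (½)*(-37)))*(33662 + 37743) = (-31213 + (-21/2 + (132/(-91))/2 - 37/2))*71405 = (-31213 + (-21/2 + (132*(-1/91))/2 - 37/2))*71405 = (-31213 + (-21/2 + (½)*(-132/91) - 37/2))*71405 = (-31213 + (-21/2 - 66/91 - 37/2))*71405 = (-31213 - 2705/91)*71405 = -2843088/91*71405 = -203010698640/91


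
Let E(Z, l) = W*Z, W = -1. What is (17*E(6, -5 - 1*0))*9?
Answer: -918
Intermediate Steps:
E(Z, l) = -Z
(17*E(6, -5 - 1*0))*9 = (17*(-1*6))*9 = (17*(-6))*9 = -102*9 = -918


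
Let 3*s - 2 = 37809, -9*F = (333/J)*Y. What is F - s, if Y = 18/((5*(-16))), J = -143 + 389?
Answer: -124019747/9840 ≈ -12604.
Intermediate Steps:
J = 246
Y = -9/40 (Y = 18/(-80) = 18*(-1/80) = -9/40 ≈ -0.22500)
F = 111/3280 (F = -333/246*(-9)/(9*40) = -333*(1/246)*(-9)/(9*40) = -37*(-9)/(246*40) = -⅑*(-999/3280) = 111/3280 ≈ 0.033841)
s = 37811/3 (s = ⅔ + (⅓)*37809 = ⅔ + 12603 = 37811/3 ≈ 12604.)
F - s = 111/3280 - 1*37811/3 = 111/3280 - 37811/3 = -124019747/9840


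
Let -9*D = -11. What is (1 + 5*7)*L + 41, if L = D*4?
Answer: 217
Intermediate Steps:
D = 11/9 (D = -⅑*(-11) = 11/9 ≈ 1.2222)
L = 44/9 (L = (11/9)*4 = 44/9 ≈ 4.8889)
(1 + 5*7)*L + 41 = (1 + 5*7)*(44/9) + 41 = (1 + 35)*(44/9) + 41 = 36*(44/9) + 41 = 176 + 41 = 217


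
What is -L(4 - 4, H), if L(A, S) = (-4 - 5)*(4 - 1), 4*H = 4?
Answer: 27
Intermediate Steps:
H = 1 (H = (1/4)*4 = 1)
L(A, S) = -27 (L(A, S) = -9*3 = -27)
-L(4 - 4, H) = -1*(-27) = 27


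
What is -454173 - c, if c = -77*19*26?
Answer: -416135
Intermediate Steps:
c = -38038 (c = -1463*26 = -38038)
-454173 - c = -454173 - 1*(-38038) = -454173 + 38038 = -416135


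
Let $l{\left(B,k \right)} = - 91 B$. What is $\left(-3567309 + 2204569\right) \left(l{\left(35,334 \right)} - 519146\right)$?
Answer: $711801346940$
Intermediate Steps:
$\left(-3567309 + 2204569\right) \left(l{\left(35,334 \right)} - 519146\right) = \left(-3567309 + 2204569\right) \left(\left(-91\right) 35 - 519146\right) = - 1362740 \left(-3185 - 519146\right) = \left(-1362740\right) \left(-522331\right) = 711801346940$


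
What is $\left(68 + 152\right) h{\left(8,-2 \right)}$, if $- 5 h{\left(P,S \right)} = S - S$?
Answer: $0$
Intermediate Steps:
$h{\left(P,S \right)} = 0$ ($h{\left(P,S \right)} = - \frac{S - S}{5} = \left(- \frac{1}{5}\right) 0 = 0$)
$\left(68 + 152\right) h{\left(8,-2 \right)} = \left(68 + 152\right) 0 = 220 \cdot 0 = 0$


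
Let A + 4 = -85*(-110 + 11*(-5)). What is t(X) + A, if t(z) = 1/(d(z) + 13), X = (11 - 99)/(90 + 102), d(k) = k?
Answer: 4220345/301 ≈ 14021.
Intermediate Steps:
A = 14021 (A = -4 - 85*(-110 + 11*(-5)) = -4 - 85*(-110 - 55) = -4 - 85*(-165) = -4 + 14025 = 14021)
X = -11/24 (X = -88/192 = -88*1/192 = -11/24 ≈ -0.45833)
t(z) = 1/(13 + z) (t(z) = 1/(z + 13) = 1/(13 + z))
t(X) + A = 1/(13 - 11/24) + 14021 = 1/(301/24) + 14021 = 24/301 + 14021 = 4220345/301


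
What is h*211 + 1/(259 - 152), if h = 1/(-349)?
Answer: -22228/37343 ≈ -0.59524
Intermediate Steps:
h = -1/349 ≈ -0.0028653
h*211 + 1/(259 - 152) = -1/349*211 + 1/(259 - 152) = -211/349 + 1/107 = -22228/37343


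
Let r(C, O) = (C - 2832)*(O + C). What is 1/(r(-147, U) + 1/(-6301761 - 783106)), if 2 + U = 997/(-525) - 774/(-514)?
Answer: 318641893325/141809145202097374 ≈ 2.2470e-6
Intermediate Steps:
U = -322904/134925 (U = -2 + (997/(-525) - 774/(-514)) = -2 + (997*(-1/525) - 774*(-1/514)) = -2 + (-997/525 + 387/257) = -2 - 53054/134925 = -322904/134925 ≈ -2.3932)
r(C, O) = (-2832 + C)*(C + O)
1/(r(-147, U) + 1/(-6301761 - 783106)) = 1/(((-147)**2 - 2832*(-147) - 2832*(-322904/134925) - 147*(-322904/134925)) + 1/(-6301761 - 783106)) = 1/((21609 + 416304 + 304821376/44975 + 2260328/6425) + 1/(-7084867)) = 1/(20015780847/44975 - 1/7084867) = 1/(141809145202097374/318641893325) = 318641893325/141809145202097374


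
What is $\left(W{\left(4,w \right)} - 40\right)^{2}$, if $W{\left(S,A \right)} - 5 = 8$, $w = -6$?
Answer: $729$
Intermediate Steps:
$W{\left(S,A \right)} = 13$ ($W{\left(S,A \right)} = 5 + 8 = 13$)
$\left(W{\left(4,w \right)} - 40\right)^{2} = \left(13 - 40\right)^{2} = \left(-27\right)^{2} = 729$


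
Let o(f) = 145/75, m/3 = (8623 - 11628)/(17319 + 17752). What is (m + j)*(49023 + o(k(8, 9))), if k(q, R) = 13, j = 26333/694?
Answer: 337267604787071/182544555 ≈ 1.8476e+6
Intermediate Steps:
j = 26333/694 (j = 26333*(1/694) = 26333/694 ≈ 37.944)
m = -9015/35071 (m = 3*((8623 - 11628)/(17319 + 17752)) = 3*(-3005/35071) = -9015/35071 ≈ -0.25705)
o(f) = 29/15 (o(f) = 145*(1/75) = 29/15)
(m + j)*(49023 + o(k(8, 9))) = (-9015/35071 + 26333/694)*(49023 + 29/15) = (917268233/24339274)*(735374/15) = 337267604787071/182544555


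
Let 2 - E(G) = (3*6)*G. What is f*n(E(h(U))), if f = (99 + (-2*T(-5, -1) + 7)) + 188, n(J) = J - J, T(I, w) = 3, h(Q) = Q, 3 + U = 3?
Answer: 0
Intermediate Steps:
U = 0 (U = -3 + 3 = 0)
E(G) = 2 - 18*G (E(G) = 2 - 3*6*G = 2 - 18*G)
n(J) = 0
f = 288 (f = (99 + (-2*3 + 7)) + 188 = (99 + (-6 + 7)) + 188 = (99 + 1) + 188 = 100 + 188 = 288)
f*n(E(h(U))) = 288*0 = 0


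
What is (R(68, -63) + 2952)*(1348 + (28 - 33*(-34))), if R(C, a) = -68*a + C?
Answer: 18245392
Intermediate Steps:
R(C, a) = C - 68*a
(R(68, -63) + 2952)*(1348 + (28 - 33*(-34))) = ((68 - 68*(-63)) + 2952)*(1348 + (28 - 33*(-34))) = ((68 + 4284) + 2952)*(1348 + (28 + 1122)) = (4352 + 2952)*(1348 + 1150) = 7304*2498 = 18245392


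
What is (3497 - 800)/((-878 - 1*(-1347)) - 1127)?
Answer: -2697/658 ≈ -4.0988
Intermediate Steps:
(3497 - 800)/((-878 - 1*(-1347)) - 1127) = 2697/((-878 + 1347) - 1127) = 2697/(469 - 1127) = 2697/(-658) = 2697*(-1/658) = -2697/658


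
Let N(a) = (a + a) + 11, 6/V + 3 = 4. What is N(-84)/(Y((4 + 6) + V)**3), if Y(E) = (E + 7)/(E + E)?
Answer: -5144576/12167 ≈ -422.83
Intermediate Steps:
V = 6 (V = 6/(-3 + 4) = 6/1 = 6*1 = 6)
Y(E) = (7 + E)/(2*E) (Y(E) = (7 + E)/((2*E)) = (7 + E)*(1/(2*E)) = (7 + E)/(2*E))
N(a) = 11 + 2*a (N(a) = 2*a + 11 = 11 + 2*a)
N(-84)/(Y((4 + 6) + V)**3) = (11 + 2*(-84))/(((7 + ((4 + 6) + 6))/(2*((4 + 6) + 6)))**3) = (11 - 168)/(((7 + (10 + 6))/(2*(10 + 6)))**3) = -157*32768/(7 + 16)**3 = -157/(((1/2)*(1/16)*23)**3) = -157/((23/32)**3) = -157/12167/32768 = -157*32768/12167 = -5144576/12167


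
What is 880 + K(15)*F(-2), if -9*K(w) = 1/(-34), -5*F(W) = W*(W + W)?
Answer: 673196/765 ≈ 880.00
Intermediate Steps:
F(W) = -2*W²/5 (F(W) = -W*(W + W)/5 = -W*2*W/5 = -2*W²/5)
K(w) = 1/306 (K(w) = -⅑/(-34) = -⅑*(-1/34) = 1/306)
880 + K(15)*F(-2) = 880 + (-⅖*(-2)²)/306 = 880 + (-⅖*4)/306 = 880 + (1/306)*(-8/5) = 880 - 4/765 = 673196/765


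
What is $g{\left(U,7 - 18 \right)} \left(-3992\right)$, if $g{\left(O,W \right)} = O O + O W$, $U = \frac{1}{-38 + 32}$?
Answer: $- \frac{66866}{9} \approx -7429.6$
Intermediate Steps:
$U = - \frac{1}{6}$ ($U = \frac{1}{-6} = - \frac{1}{6} \approx -0.16667$)
$g{\left(O,W \right)} = O^{2} + O W$
$g{\left(U,7 - 18 \right)} \left(-3992\right) = - \frac{- \frac{1}{6} + \left(7 - 18\right)}{6} \left(-3992\right) = - \frac{- \frac{1}{6} - 11}{6} \left(-3992\right) = \left(- \frac{1}{6}\right) \left(- \frac{67}{6}\right) \left(-3992\right) = \frac{67}{36} \left(-3992\right) = - \frac{66866}{9}$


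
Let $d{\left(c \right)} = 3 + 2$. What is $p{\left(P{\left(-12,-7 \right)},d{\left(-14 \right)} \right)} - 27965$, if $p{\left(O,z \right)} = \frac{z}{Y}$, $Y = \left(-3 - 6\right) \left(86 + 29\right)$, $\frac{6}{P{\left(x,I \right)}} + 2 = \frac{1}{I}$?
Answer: $- \frac{5788756}{207} \approx -27965.0$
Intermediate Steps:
$P{\left(x,I \right)} = \frac{6}{-2 + \frac{1}{I}}$
$Y = -1035$ ($Y = \left(-9\right) 115 = -1035$)
$d{\left(c \right)} = 5$
$p{\left(O,z \right)} = - \frac{z}{1035}$ ($p{\left(O,z \right)} = \frac{z}{-1035} = z \left(- \frac{1}{1035}\right) = - \frac{z}{1035}$)
$p{\left(P{\left(-12,-7 \right)},d{\left(-14 \right)} \right)} - 27965 = \left(- \frac{1}{1035}\right) 5 - 27965 = - \frac{1}{207} - 27965 = - \frac{5788756}{207}$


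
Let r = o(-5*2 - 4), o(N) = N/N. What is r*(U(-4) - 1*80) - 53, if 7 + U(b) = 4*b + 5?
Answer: -151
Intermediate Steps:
o(N) = 1
r = 1
U(b) = -2 + 4*b (U(b) = -7 + (4*b + 5) = -7 + (5 + 4*b) = -2 + 4*b)
r*(U(-4) - 1*80) - 53 = 1*((-2 + 4*(-4)) - 1*80) - 53 = 1*((-2 - 16) - 80) - 53 = 1*(-18 - 80) - 53 = 1*(-98) - 53 = -98 - 53 = -151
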